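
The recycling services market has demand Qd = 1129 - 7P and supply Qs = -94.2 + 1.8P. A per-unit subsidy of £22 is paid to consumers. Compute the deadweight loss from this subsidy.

Deadweight loss = £346.5

Pre-subsidy: 1129 - 7P = -94.2 + 1.8P gives P* = 139, Q* = 156.
With the rebate, buyers effectively pay Pb = Ps − 22, where Ps is the price sellers receive.
Demand in terms of Ps becomes Qd = 1129 − 7(Ps − 22) = 1283 - 7Ps. Setting this equal to supply: 1283 - 7Ps = -94.2 + 1.8Ps, so Ps = 156.5.
Buyers pay Pb = 156.5 − 22 = 134.5; Q' = -94.2 + 1.8·156.5 = 187.5.
The subsidy expands output by 187.5 − 156 = 31.5 past the efficient level; on those units the gap between marginal cost and willingness to pay runs from 0 up to 22.
DWL = ½ × 22 × 31.5 = 346.5.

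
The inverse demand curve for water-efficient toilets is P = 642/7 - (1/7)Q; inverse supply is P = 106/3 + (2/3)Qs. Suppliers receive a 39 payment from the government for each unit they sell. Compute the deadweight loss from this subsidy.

Pre-subsidy: 642/7 - (1/7)Q = 106/3 + (2/3)Q gives Q* = 1184/17 and P* = 1390/17.
With the subsidy, sellers receive Ps = Pb + 39 for each unit, where Pb is the price buyers pay.
On the curves, Pb = 642/7 - (1/7)Q and Ps = 106/3 + (2/3)Q; the wedge Ps − Pb = 39 gives 106/3 + (2/3)Q − (642/7 - (1/7)Q) = 39, so Q' = 2003/17.
Then Pb = 642/7 − (1/7)·(2003/17) = 1273/17 and Ps = 106/3 + (2/3)·(2003/17) = 1936/17.
The subsidy expands output by 2003/17 − 1184/17 = 819/17 past the efficient level; on those units the gap between marginal cost and willingness to pay runs from 0 up to 39.
DWL = ½ × 39 × 819/17 = 31941/34.

Deadweight loss = 31941/34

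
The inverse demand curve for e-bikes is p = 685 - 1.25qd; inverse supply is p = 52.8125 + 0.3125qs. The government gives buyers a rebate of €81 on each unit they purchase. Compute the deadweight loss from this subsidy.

Pre-subsidy: 685 - 1.25q = 52.8125 + 0.3125q gives q* = 404.6 and p* = 179.25.
With the rebate, buyers effectively pay pb = ps − 81, where ps is the price sellers receive.
On the curves, pb = 685 - 1.25q and ps = 52.8125 + 0.3125q; the wedge ps − pb = 81 gives 52.8125 + 0.3125q − (685 - 1.25q) = 81, so q' = 456.44.
Then pb = 685 − 1.25·456.44 = 114.45 and ps = 52.8125 + 0.3125·456.44 = 195.45.
The subsidy expands output by 456.44 − 404.6 = 51.84 past the efficient level; on those units the gap between marginal cost and willingness to pay runs from 0 up to 81.
DWL = ½ × 81 × 51.84 = 2099.52.

Deadweight loss = €2099.52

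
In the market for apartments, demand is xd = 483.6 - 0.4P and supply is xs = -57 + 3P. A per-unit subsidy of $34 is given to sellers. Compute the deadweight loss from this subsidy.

Deadweight loss = $204

Pre-subsidy: 483.6 - 0.4P = -57 + 3P gives P* = 159, x* = 420.
With the subsidy, sellers receive Ps = Pb + 34 for each unit, where Pb is the price buyers pay.
Supply in terms of Pb becomes xs = -57 + 3(Pb + 34) = 45 + 3Pb. Setting this equal to demand: 483.6 - 0.4Pb = 45 + 3Pb, so Pb = 129.
Sellers receive Ps = 129 + 34 = 163; x' = 483.6 − 0.4·129 = 432.
The subsidy expands output by 432 − 420 = 12 past the efficient level; on those units the gap between marginal cost and willingness to pay runs from 0 up to 34.
DWL = ½ × 34 × 12 = 204.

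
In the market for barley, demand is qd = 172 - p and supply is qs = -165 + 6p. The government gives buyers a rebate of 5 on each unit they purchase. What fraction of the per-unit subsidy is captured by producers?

Producer share = 1/7

Pre-subsidy: 172 - p = -165 + 6p gives p* = 337/7, q* = 867/7.
With the rebate, buyers effectively pay pb = ps − 5, where ps is the price sellers receive.
Demand in terms of ps becomes qd = 172 − 1(ps − 5) = 177 - ps. Setting this equal to supply: 177 - ps = -165 + 6ps, so ps = 342/7.
Buyers pay pb = 342/7 − 5 = 307/7; q' = -165 + 6·(342/7) = 897/7.
Buyers' price falls by p* − pb = 337/7 − 307/7 = 30/7; sellers' price rises by ps − p* = 342/7 − 337/7 = 5/7.
So producers capture (5/7)/5 = 1/7 of each unit of subsidy.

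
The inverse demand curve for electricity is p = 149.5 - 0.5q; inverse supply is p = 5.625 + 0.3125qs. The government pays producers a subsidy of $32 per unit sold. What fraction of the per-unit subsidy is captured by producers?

Producer share = 5/13

Pre-subsidy: 149.5 - 0.5q = 5.625 + 0.3125q gives q* = 2302/13 and p* = 1585/26.
With the subsidy, sellers receive ps = pb + 32 for each unit, where pb is the price buyers pay.
On the curves, pb = 149.5 - 0.5q and ps = 5.625 + 0.3125q; the wedge ps − pb = 32 gives 5.625 + 0.3125q − (149.5 - 0.5q) = 32, so q' = 2814/13.
Then pb = 149.5 − 0.5·(2814/13) = 1073/26 and ps = 5.625 + 0.3125·(2814/13) = 1905/26.
Buyers' price falls by p* − pb = 1585/26 − 1073/26 = 256/13; sellers' price rises by ps − p* = 1905/26 − 1585/26 = 160/13.
So producers capture (160/13)/32 = 5/13 of each unit of subsidy.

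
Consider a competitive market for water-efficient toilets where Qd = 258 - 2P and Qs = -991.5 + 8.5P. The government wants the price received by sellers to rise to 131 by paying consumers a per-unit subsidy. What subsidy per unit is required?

Required subsidy s = 63 per unit

At a seller price of 131, quantity supplied is -991.5 + 8.5·131 = 122.
Buyers absorb 122 only when they pay Pb with 258 − 2·Pb = 122, i.e. Pb = 68.
s = Ps − Pb = 131 − 68 = 63.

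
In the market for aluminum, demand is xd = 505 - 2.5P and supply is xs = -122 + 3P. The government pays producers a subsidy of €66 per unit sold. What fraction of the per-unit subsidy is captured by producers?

Pre-subsidy: 505 - 2.5P = -122 + 3P gives P* = 114, x* = 220.
With the subsidy, sellers receive Ps = Pb + 66 for each unit, where Pb is the price buyers pay.
Supply in terms of Pb becomes xs = -122 + 3(Pb + 66) = 76 + 3Pb. Setting this equal to demand: 505 - 2.5Pb = 76 + 3Pb, so Pb = 78.
Sellers receive Ps = 78 + 66 = 144; x' = 505 − 2.5·78 = 310.
Buyers' price falls by P* − Pb = 114 − 78 = 36; sellers' price rises by Ps − P* = 144 − 114 = 30.
So producers capture 30/66 = 5/11 of each unit of subsidy.

Producer share = 5/11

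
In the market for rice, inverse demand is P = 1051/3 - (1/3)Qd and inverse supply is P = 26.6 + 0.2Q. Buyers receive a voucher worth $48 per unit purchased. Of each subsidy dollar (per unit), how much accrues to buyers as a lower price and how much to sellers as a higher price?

Pre-subsidy: 1051/3 - (1/3)Q = 26.6 + 0.2Q gives Q* = 607 and P* = 148.
With the rebate, buyers effectively pay Pb = Ps − 48, where Ps is the price sellers receive.
On the curves, Pb = 1051/3 - (1/3)Q and Ps = 26.6 + 0.2Q; the wedge Ps − Pb = 48 gives 26.6 + 0.2Q − (1051/3 - (1/3)Q) = 48, so Q' = 697.
Then Pb = 1051/3 − (1/3)·697 = 118 and Ps = 26.6 + 0.2·697 = 166.
Buyers' price falls by P* − Pb = 148 − 118 = 30; sellers' price rises by Ps − P* = 166 − 148 = 18.

Buyers gain $30 per unit; sellers gain $18 per unit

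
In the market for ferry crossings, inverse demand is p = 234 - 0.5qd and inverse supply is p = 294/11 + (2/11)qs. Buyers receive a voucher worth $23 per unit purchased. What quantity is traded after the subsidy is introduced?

Pre-subsidy: 234 - 0.5q = 294/11 + (2/11)q gives q* = 304 and p* = 82.
With the rebate, buyers effectively pay pb = ps − 23, where ps is the price sellers receive.
On the curves, pb = 234 - 0.5q and ps = 294/11 + (2/11)q; the wedge ps − pb = 23 gives 294/11 + (2/11)q − (234 - 0.5q) = 23, so q' = 5066/15.
Then pb = 234 − 0.5·(5066/15) = 977/15 and ps = 294/11 + (2/11)·(5066/15) = 1322/15.

q' = 5066/15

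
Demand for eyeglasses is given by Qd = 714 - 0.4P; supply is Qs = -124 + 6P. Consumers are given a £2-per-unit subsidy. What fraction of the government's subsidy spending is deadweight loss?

DWL / government spending = 3/5299

Pre-subsidy: 714 - 0.4P = -124 + 6P gives P* = 130.9375, Q* = 661.625.
With the rebate, buyers effectively pay Pb = Ps − 2, where Ps is the price sellers receive.
Demand in terms of Ps becomes Qd = 714 − 0.4(Ps − 2) = 714.8 - 0.4Ps. Setting this equal to supply: 714.8 - 0.4Ps = -124 + 6Ps, so Ps = 131.0625.
Buyers pay Pb = 131.0625 − 2 = 129.0625; Q' = -124 + 6·131.0625 = 662.375.
ΔCS = ½(661.625 + 662.375)(130.9375 − 129.0625) = 1241.25; ΔPS = ½(661.625 + 662.375)(131.0625 − 130.9375) = 82.75.
Government spending = 2 × 662.375 = 1324.75.
DWL = ½ × 2 × (662.375 − 661.625) = 0.75; fraction = 0.75 / 1324.75 = 3/5299.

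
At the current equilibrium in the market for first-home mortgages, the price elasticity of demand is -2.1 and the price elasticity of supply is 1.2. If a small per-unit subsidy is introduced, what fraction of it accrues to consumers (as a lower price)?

For a small subsidy around the equilibrium, the benefit split depends on the relative slopes, which at a point are proportional to the elasticities.
Buyer share = εs/(εs + |εd|) = 1.2/(1.2 + 2.1) = 4/11; seller share = |εd|/(εs + |εd|) = 7/11.

Consumer share = 4/11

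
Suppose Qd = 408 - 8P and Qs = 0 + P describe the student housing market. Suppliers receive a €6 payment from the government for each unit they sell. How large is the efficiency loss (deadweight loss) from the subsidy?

Pre-subsidy: 408 - 8P = 0 + P gives P* = 136/3, Q* = 136/3.
With the subsidy, sellers receive Ps = Pb + 6 for each unit, where Pb is the price buyers pay.
Supply in terms of Pb becomes Qs = 0 + 1(Pb + 6) = 6 + Pb. Setting this equal to demand: 408 - 8Pb = 6 + Pb, so Pb = 134/3.
Sellers receive Ps = 134/3 + 6 = 152/3; Q' = 408 − 8·(134/3) = 152/3.
The subsidy expands output by 152/3 − 136/3 = 16/3 past the efficient level; on those units the gap between marginal cost and willingness to pay runs from 0 up to 6.
DWL = ½ × 6 × 16/3 = 16.

Deadweight loss = €16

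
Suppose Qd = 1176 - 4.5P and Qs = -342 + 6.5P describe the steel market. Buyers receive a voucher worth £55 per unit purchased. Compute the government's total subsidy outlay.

Pre-subsidy: 1176 - 4.5P = -342 + 6.5P gives P* = 138, Q* = 555.
With the rebate, buyers effectively pay Pb = Ps − 55, where Ps is the price sellers receive.
Demand in terms of Ps becomes Qd = 1176 − 4.5(Ps − 55) = 1423.5 - 4.5Ps. Setting this equal to supply: 1423.5 - 4.5Ps = -342 + 6.5Ps, so Ps = 160.5.
Buyers pay Pb = 160.5 − 55 = 105.5; Q' = -342 + 6.5·160.5 = 701.25.
Government outlay = subsidy × quantity = 55 × 701.25 = 38568.75.

Government cost = £38568.75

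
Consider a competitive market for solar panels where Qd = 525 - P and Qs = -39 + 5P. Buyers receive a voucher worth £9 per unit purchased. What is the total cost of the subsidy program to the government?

Pre-subsidy: 525 - P = -39 + 5P gives P* = 94, Q* = 431.
With the rebate, buyers effectively pay Pb = Ps − 9, where Ps is the price sellers receive.
Demand in terms of Ps becomes Qd = 525 − 1(Ps − 9) = 534 - Ps. Setting this equal to supply: 534 - Ps = -39 + 5Ps, so Ps = 95.5.
Buyers pay Pb = 95.5 − 9 = 86.5; Q' = -39 + 5·95.5 = 438.5.
Government outlay = subsidy × quantity = 9 × 438.5 = 3946.5.

Government cost = £3946.5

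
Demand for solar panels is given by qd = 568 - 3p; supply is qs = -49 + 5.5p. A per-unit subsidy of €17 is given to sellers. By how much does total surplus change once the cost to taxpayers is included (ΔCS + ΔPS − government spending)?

Pre-subsidy: 568 - 3p = -49 + 5.5p gives p* = 1234/17, q* = 5954/17.
With the subsidy, sellers receive ps = pb + 17 for each unit, where pb is the price buyers pay.
Supply in terms of pb becomes qs = -49 + 5.5(pb + 17) = 44.5 + 5.5pb. Setting this equal to demand: 568 - 3pb = 44.5 + 5.5pb, so pb = 1047/17.
Sellers receive ps = 1047/17 + 17 = 1336/17; q' = 568 − 3·(1047/17) = 6515/17.
ΔCS = ½(5954/17 + 6515/17)(1234/17 − 1047/17) = 137159/34; ΔPS = ½(5954/17 + 6515/17)(1336/17 − 1234/17) = 37407/17.
Government spending = 17 × 6515/17 = 6515.
Net change = 137159/34 + 37407/17 − 6515 = -280.5. The loss equals the DWL triangle ½·17·33.

Net change in total surplus = -€280.5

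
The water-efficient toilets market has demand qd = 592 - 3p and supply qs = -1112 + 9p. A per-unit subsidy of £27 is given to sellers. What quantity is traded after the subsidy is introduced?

q' = 226.75

Pre-subsidy: 592 - 3p = -1112 + 9p gives p* = 142, q* = 166.
With the subsidy, sellers receive ps = pb + 27 for each unit, where pb is the price buyers pay.
Supply in terms of pb becomes qs = -1112 + 9(pb + 27) = -869 + 9pb. Setting this equal to demand: 592 - 3pb = -869 + 9pb, so pb = 121.75.
Sellers receive ps = 121.75 + 27 = 148.75; q' = 592 − 3·121.75 = 226.75.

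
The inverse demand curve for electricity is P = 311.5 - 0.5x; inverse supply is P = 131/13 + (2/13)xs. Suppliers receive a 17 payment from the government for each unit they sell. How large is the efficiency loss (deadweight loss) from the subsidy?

Pre-subsidy: 311.5 - 0.5x = 131/13 + (2/13)x gives x* = 461 and P* = 81.
With the subsidy, sellers receive Ps = Pb + 17 for each unit, where Pb is the price buyers pay.
On the curves, Pb = 311.5 - 0.5x and Ps = 131/13 + (2/13)x; the wedge Ps − Pb = 17 gives 131/13 + (2/13)x − (311.5 - 0.5x) = 17, so x' = 487.
Then Pb = 311.5 − 0.5·487 = 68 and Ps = 131/13 + (2/13)·487 = 85.
The subsidy expands output by 487 − 461 = 26 past the efficient level; on those units the gap between marginal cost and willingness to pay runs from 0 up to 17.
DWL = ½ × 17 × 26 = 221.

Deadweight loss = 221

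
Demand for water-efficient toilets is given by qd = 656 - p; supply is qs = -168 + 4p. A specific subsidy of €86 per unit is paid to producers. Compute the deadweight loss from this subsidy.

Pre-subsidy: 656 - p = -168 + 4p gives p* = 164.8, q* = 491.2.
With the subsidy, sellers receive ps = pb + 86 for each unit, where pb is the price buyers pay.
Supply in terms of pb becomes qs = -168 + 4(pb + 86) = 176 + 4pb. Setting this equal to demand: 656 - pb = 176 + 4pb, so pb = 96.
Sellers receive ps = 96 + 86 = 182; q' = 656 − 1·96 = 560.
The subsidy expands output by 560 − 491.2 = 68.8 past the efficient level; on those units the gap between marginal cost and willingness to pay runs from 0 up to 86.
DWL = ½ × 86 × 68.8 = 2958.4.

Deadweight loss = €2958.4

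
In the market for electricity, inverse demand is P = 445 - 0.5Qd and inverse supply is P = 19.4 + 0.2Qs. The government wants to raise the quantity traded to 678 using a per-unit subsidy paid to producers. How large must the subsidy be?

At Q = 678, from the demand curve buyers pay Pb = 445 − 0.5·678 = 106; from the supply curve sellers need Ps = 19.4 + 0.2·678 = 155.
The subsidy must fill the gap: s = Ps − Pb = 155 − 106 = 49.

Required subsidy s = 49 per unit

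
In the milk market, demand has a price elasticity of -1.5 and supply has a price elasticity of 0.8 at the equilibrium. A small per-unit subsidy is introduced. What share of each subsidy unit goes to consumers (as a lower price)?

Consumer share = 8/23

For a small subsidy around the equilibrium, the benefit split depends on the relative slopes, which at a point are proportional to the elasticities.
Buyer share = εs/(εs + |εd|) = 0.8/(0.8 + 1.5) = 8/23; seller share = |εd|/(εs + |εd|) = 15/23.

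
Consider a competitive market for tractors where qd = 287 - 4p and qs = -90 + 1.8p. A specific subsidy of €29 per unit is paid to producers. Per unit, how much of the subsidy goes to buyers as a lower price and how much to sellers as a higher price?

Pre-subsidy: 287 - 4p = -90 + 1.8p gives p* = 65, q* = 27.
With the subsidy, sellers receive ps = pb + 29 for each unit, where pb is the price buyers pay.
Supply in terms of pb becomes qs = -90 + 1.8(pb + 29) = -37.8 + 1.8pb. Setting this equal to demand: 287 - 4pb = -37.8 + 1.8pb, so pb = 56.
Sellers receive ps = 56 + 29 = 85; q' = 287 − 4·56 = 63.
Buyers' price falls by p* − pb = 65 − 56 = 9; sellers' price rises by ps − p* = 85 − 65 = 20.

Buyers gain €9 per unit; sellers gain €20 per unit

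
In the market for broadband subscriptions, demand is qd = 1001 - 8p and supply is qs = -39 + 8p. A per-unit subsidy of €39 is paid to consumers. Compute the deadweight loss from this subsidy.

Pre-subsidy: 1001 - 8p = -39 + 8p gives p* = 65, q* = 481.
With the rebate, buyers effectively pay pb = ps − 39, where ps is the price sellers receive.
Demand in terms of ps becomes qd = 1001 − 8(ps − 39) = 1313 - 8ps. Setting this equal to supply: 1313 - 8ps = -39 + 8ps, so ps = 84.5.
Buyers pay pb = 84.5 − 39 = 45.5; q' = -39 + 8·84.5 = 637.
The subsidy expands output by 637 − 481 = 156 past the efficient level; on those units the gap between marginal cost and willingness to pay runs from 0 up to 39.
DWL = ½ × 39 × 156 = 3042.

Deadweight loss = €3042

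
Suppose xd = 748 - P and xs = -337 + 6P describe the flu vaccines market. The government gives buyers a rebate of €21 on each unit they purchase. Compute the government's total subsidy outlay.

Government cost = €12831

Pre-subsidy: 748 - P = -337 + 6P gives P* = 155, x* = 593.
With the rebate, buyers effectively pay Pb = Ps − 21, where Ps is the price sellers receive.
Demand in terms of Ps becomes xd = 748 − 1(Ps − 21) = 769 - Ps. Setting this equal to supply: 769 - Ps = -337 + 6Ps, so Ps = 158.
Buyers pay Pb = 158 − 21 = 137; x' = -337 + 6·158 = 611.
Government outlay = subsidy × quantity = 21 × 611 = 12831.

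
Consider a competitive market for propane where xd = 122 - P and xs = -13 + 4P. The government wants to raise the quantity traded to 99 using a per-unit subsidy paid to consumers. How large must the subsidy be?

At x = 99, invert demand for the buyer price: Pb = (122 − 99)/1 = 23; invert supply for the seller price: Ps = (99 − (-13))/4 = 28.
The subsidy must fill the gap: s = Ps − Pb = 28 − 23 = 5.

Required subsidy s = 5 per unit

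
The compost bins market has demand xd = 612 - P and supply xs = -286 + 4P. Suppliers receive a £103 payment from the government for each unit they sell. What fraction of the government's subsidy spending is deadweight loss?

DWL / government spending = 103/1287

Pre-subsidy: 612 - P = -286 + 4P gives P* = 179.6, x* = 432.4.
With the subsidy, sellers receive Ps = Pb + 103 for each unit, where Pb is the price buyers pay.
Supply in terms of Pb becomes xs = -286 + 4(Pb + 103) = 126 + 4Pb. Setting this equal to demand: 612 - Pb = 126 + 4Pb, so Pb = 97.2.
Sellers receive Ps = 97.2 + 103 = 200.2; x' = 612 − 1·97.2 = 514.8.
ΔCS = ½(432.4 + 514.8)(179.6 − 97.2) = 39024.64; ΔPS = ½(432.4 + 514.8)(200.2 − 179.6) = 9756.16.
Government spending = 103 × 514.8 = 53024.4.
DWL = ½ × 103 × (514.8 − 432.4) = 4243.6; fraction = 4243.6 / 53024.4 = 103/1287.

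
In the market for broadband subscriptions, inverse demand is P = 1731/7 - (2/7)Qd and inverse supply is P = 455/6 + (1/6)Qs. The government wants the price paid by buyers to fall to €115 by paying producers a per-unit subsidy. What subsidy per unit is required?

At a buyer price of 115, quantity demanded is 865.5 − 3.5·115 = 463.
Sellers supply 463 only when they receive Ps = 455/6 + (1/6)·463 = 153.
s = Ps − Pb = 153 − 115 = 38.

Required subsidy s = €38 per unit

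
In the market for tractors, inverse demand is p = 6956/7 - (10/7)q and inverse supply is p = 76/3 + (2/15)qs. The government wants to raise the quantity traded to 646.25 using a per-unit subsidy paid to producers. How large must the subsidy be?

Required subsidy s = 41 per unit

At q = 646.25, from the demand curve buyers pay pb = 6956/7 − (10/7)·646.25 = 70.5; from the supply curve sellers need ps = 76/3 + (2/15)·646.25 = 111.5.
The subsidy must fill the gap: s = ps − pb = 111.5 − 70.5 = 41.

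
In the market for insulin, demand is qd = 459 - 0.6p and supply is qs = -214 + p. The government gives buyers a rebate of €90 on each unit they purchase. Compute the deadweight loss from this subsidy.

Pre-subsidy: 459 - 0.6p = -214 + p gives p* = 420.625, q* = 206.625.
With the rebate, buyers effectively pay pb = ps − 90, where ps is the price sellers receive.
Demand in terms of ps becomes qd = 459 − 0.6(ps − 90) = 513 - 0.6ps. Setting this equal to supply: 513 - 0.6ps = -214 + ps, so ps = 454.375.
Buyers pay pb = 454.375 − 90 = 364.375; q' = -214 + 1·454.375 = 240.375.
The subsidy expands output by 240.375 − 206.625 = 33.75 past the efficient level; on those units the gap between marginal cost and willingness to pay runs from 0 up to 90.
DWL = ½ × 90 × 33.75 = 1518.75.

Deadweight loss = €1518.75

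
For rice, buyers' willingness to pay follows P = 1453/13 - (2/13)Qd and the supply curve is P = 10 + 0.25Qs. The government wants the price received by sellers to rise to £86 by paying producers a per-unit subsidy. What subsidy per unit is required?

At a seller price of 86, quantity supplied is -40 + 4·86 = 304.
Buyers absorb 304 only when they pay Pb = 1453/13 − (2/13)·304 = 65.
s = Ps − Pb = 86 − 65 = 21.

Required subsidy s = £21 per unit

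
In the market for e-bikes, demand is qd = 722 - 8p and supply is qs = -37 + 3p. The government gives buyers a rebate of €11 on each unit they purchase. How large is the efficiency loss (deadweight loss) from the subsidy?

Pre-subsidy: 722 - 8p = -37 + 3p gives p* = 69, q* = 170.
With the rebate, buyers effectively pay pb = ps − 11, where ps is the price sellers receive.
Demand in terms of ps becomes qd = 722 − 8(ps − 11) = 810 - 8ps. Setting this equal to supply: 810 - 8ps = -37 + 3ps, so ps = 77.
Buyers pay pb = 77 − 11 = 66; q' = -37 + 3·77 = 194.
The subsidy expands output by 194 − 170 = 24 past the efficient level; on those units the gap between marginal cost and willingness to pay runs from 0 up to 11.
DWL = ½ × 11 × 24 = 132.

Deadweight loss = €132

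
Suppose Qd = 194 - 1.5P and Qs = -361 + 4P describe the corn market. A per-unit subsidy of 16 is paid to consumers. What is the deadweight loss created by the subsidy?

Deadweight loss = 1536/11

Pre-subsidy: 194 - 1.5P = -361 + 4P gives P* = 1110/11, Q* = 469/11.
With the rebate, buyers effectively pay Pb = Ps − 16, where Ps is the price sellers receive.
Demand in terms of Ps becomes Qd = 194 − 1.5(Ps − 16) = 218 - 1.5Ps. Setting this equal to supply: 218 - 1.5Ps = -361 + 4Ps, so Ps = 1158/11.
Buyers pay Pb = 1158/11 − 16 = 982/11; Q' = -361 + 4·(1158/11) = 661/11.
The subsidy expands output by 661/11 − 469/11 = 192/11 past the efficient level; on those units the gap between marginal cost and willingness to pay runs from 0 up to 16.
DWL = ½ × 16 × 192/11 = 1536/11.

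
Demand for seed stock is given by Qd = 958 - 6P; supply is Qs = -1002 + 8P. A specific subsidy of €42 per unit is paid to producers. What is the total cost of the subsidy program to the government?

Pre-subsidy: 958 - 6P = -1002 + 8P gives P* = 140, Q* = 118.
With the subsidy, sellers receive Ps = Pb + 42 for each unit, where Pb is the price buyers pay.
Supply in terms of Pb becomes Qs = -1002 + 8(Pb + 42) = -666 + 8Pb. Setting this equal to demand: 958 - 6Pb = -666 + 8Pb, so Pb = 116.
Sellers receive Ps = 116 + 42 = 158; Q' = 958 − 6·116 = 262.
Government outlay = subsidy × quantity = 42 × 262 = 11004.

Government cost = €11004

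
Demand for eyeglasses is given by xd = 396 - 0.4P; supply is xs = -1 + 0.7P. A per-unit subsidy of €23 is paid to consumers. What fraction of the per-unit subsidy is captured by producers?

Producer share = 4/11

Pre-subsidy: 396 - 0.4P = -1 + 0.7P gives P* = 3970/11, x* = 2768/11.
With the rebate, buyers effectively pay Pb = Ps − 23, where Ps is the price sellers receive.
Demand in terms of Ps becomes xd = 396 − 0.4(Ps − 23) = 405.2 - 0.4Ps. Setting this equal to supply: 405.2 - 0.4Ps = -1 + 0.7Ps, so Ps = 4062/11.
Buyers pay Pb = 4062/11 − 23 = 3809/11; x' = -1 + 0.7·(4062/11) = 14162/55.
Buyers' price falls by P* − Pb = 3970/11 − 3809/11 = 161/11; sellers' price rises by Ps − P* = 4062/11 − 3970/11 = 92/11.
So producers capture (92/11)/23 = 4/11 of each unit of subsidy.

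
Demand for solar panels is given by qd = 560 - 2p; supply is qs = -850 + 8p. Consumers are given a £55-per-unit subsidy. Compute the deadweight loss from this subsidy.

Pre-subsidy: 560 - 2p = -850 + 8p gives p* = 141, q* = 278.
With the rebate, buyers effectively pay pb = ps − 55, where ps is the price sellers receive.
Demand in terms of ps becomes qd = 560 − 2(ps − 55) = 670 - 2ps. Setting this equal to supply: 670 - 2ps = -850 + 8ps, so ps = 152.
Buyers pay pb = 152 − 55 = 97; q' = -850 + 8·152 = 366.
The subsidy expands output by 366 − 278 = 88 past the efficient level; on those units the gap between marginal cost and willingness to pay runs from 0 up to 55.
DWL = ½ × 55 × 88 = 2420.

Deadweight loss = £2420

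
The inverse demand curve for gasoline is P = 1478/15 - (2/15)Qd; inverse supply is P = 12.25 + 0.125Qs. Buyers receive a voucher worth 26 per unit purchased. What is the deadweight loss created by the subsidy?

Pre-subsidy: 1478/15 - (2/15)Q = 12.25 + 0.125Q gives Q* = 334 and P* = 54.
With the rebate, buyers effectively pay Pb = Ps − 26, where Ps is the price sellers receive.
On the curves, Pb = 1478/15 - (2/15)Q and Ps = 12.25 + 0.125Q; the wedge Ps − Pb = 26 gives 12.25 + 0.125Q − (1478/15 - (2/15)Q) = 26, so Q' = 13474/31.
Then Pb = 1478/15 − (2/15)·(13474/31) = 1258/31 and Ps = 12.25 + 0.125·(13474/31) = 2064/31.
The subsidy expands output by 13474/31 − 334 = 3120/31 past the efficient level; on those units the gap between marginal cost and willingness to pay runs from 0 up to 26.
DWL = ½ × 26 × 3120/31 = 40560/31.

Deadweight loss = 40560/31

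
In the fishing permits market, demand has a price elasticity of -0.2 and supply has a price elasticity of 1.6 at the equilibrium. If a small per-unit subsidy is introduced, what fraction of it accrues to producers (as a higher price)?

Producer share = 1/9

For a small subsidy around the equilibrium, the benefit split depends on the relative slopes, which at a point are proportional to the elasticities.
Buyer share = εs/(εs + |εd|) = 1.6/(1.6 + 0.2) = 8/9; seller share = |εd|/(εs + |εd|) = 1/9.
So producers capture 1/9 of the subsidy.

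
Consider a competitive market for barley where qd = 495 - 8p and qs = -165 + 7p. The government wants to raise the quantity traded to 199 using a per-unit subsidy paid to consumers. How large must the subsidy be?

At q = 199, invert demand for the buyer price: pb = (495 − 199)/8 = 37; invert supply for the seller price: ps = (199 − (-165))/7 = 52.
The subsidy must fill the gap: s = ps − pb = 52 − 37 = 15.

Required subsidy s = 15 per unit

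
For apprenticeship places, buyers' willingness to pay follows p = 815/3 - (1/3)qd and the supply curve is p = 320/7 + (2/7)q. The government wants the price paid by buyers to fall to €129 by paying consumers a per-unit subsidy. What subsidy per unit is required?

Required subsidy s = €39 per unit

At a buyer price of 129, quantity demanded is 815 − 3·129 = 428.
Sellers supply 428 only when they receive ps = 320/7 + (2/7)·428 = 168.
s = ps − pb = 168 − 129 = 39.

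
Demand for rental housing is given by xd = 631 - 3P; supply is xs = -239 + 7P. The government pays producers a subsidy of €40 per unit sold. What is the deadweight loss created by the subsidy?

Pre-subsidy: 631 - 3P = -239 + 7P gives P* = 87, x* = 370.
With the subsidy, sellers receive Ps = Pb + 40 for each unit, where Pb is the price buyers pay.
Supply in terms of Pb becomes xs = -239 + 7(Pb + 40) = 41 + 7Pb. Setting this equal to demand: 631 - 3Pb = 41 + 7Pb, so Pb = 59.
Sellers receive Ps = 59 + 40 = 99; x' = 631 − 3·59 = 454.
The subsidy expands output by 454 − 370 = 84 past the efficient level; on those units the gap between marginal cost and willingness to pay runs from 0 up to 40.
DWL = ½ × 40 × 84 = 1680.

Deadweight loss = €1680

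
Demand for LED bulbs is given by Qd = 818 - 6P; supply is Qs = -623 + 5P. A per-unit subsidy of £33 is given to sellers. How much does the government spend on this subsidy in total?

Pre-subsidy: 818 - 6P = -623 + 5P gives P* = 131, Q* = 32.
With the subsidy, sellers receive Ps = Pb + 33 for each unit, where Pb is the price buyers pay.
Supply in terms of Pb becomes Qs = -623 + 5(Pb + 33) = -458 + 5Pb. Setting this equal to demand: 818 - 6Pb = -458 + 5Pb, so Pb = 116.
Sellers receive Ps = 116 + 33 = 149; Q' = 818 − 6·116 = 122.
Government outlay = subsidy × quantity = 33 × 122 = 4026.

Government cost = £4026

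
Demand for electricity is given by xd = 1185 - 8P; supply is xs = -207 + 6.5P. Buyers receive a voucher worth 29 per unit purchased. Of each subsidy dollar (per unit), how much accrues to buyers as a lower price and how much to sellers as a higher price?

Buyers gain 13 per unit; sellers gain 16 per unit

Pre-subsidy: 1185 - 8P = -207 + 6.5P gives P* = 96, x* = 417.
With the rebate, buyers effectively pay Pb = Ps − 29, where Ps is the price sellers receive.
Demand in terms of Ps becomes xd = 1185 − 8(Ps − 29) = 1417 - 8Ps. Setting this equal to supply: 1417 - 8Ps = -207 + 6.5Ps, so Ps = 112.
Buyers pay Pb = 112 − 29 = 83; x' = -207 + 6.5·112 = 521.
Buyers' price falls by P* − Pb = 96 − 83 = 13; sellers' price rises by Ps − P* = 112 − 96 = 16.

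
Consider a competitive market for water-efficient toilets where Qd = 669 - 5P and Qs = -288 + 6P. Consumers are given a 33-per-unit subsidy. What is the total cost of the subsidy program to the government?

Government cost = 10692

Pre-subsidy: 669 - 5P = -288 + 6P gives P* = 87, Q* = 234.
With the rebate, buyers effectively pay Pb = Ps − 33, where Ps is the price sellers receive.
Demand in terms of Ps becomes Qd = 669 − 5(Ps − 33) = 834 - 5Ps. Setting this equal to supply: 834 - 5Ps = -288 + 6Ps, so Ps = 102.
Buyers pay Pb = 102 − 33 = 69; Q' = -288 + 6·102 = 324.
Government outlay = subsidy × quantity = 33 × 324 = 10692.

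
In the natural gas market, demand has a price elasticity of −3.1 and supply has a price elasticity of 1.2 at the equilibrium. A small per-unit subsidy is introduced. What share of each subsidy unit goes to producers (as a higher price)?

Producer share = 31/43

For a small subsidy around the equilibrium, the benefit split depends on the relative slopes, which at a point are proportional to the elasticities.
Buyer share = εs/(εs + |εd|) = 1.2/(1.2 + 3.1) = 12/43; seller share = |εd|/(εs + |εd|) = 31/43.
So producers capture 31/43 of the subsidy.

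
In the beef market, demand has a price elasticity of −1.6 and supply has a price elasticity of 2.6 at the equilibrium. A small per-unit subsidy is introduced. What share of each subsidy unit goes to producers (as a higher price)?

For a small subsidy around the equilibrium, the benefit split depends on the relative slopes, which at a point are proportional to the elasticities.
Buyer share = εs/(εs + |εd|) = 2.6/(2.6 + 1.6) = 13/21; seller share = |εd|/(εs + |εd|) = 8/21.
So producers capture 8/21 of the subsidy.

Producer share = 8/21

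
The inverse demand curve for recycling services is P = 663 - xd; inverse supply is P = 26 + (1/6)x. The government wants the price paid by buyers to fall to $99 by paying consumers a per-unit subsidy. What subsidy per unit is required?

At a buyer price of 99, quantity demanded is 663 − 1·99 = 564.
Sellers supply 564 only when they receive Ps = 26 + (1/6)·564 = 120.
s = Ps − Pb = 120 − 99 = 21.

Required subsidy s = $21 per unit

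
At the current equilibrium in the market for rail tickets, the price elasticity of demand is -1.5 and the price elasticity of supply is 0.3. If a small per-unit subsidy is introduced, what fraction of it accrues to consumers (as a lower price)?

Consumer share = 1/6

For a small subsidy around the equilibrium, the benefit split depends on the relative slopes, which at a point are proportional to the elasticities.
Buyer share = εs/(εs + |εd|) = 0.3/(0.3 + 1.5) = 1/6; seller share = |εd|/(εs + |εd|) = 5/6.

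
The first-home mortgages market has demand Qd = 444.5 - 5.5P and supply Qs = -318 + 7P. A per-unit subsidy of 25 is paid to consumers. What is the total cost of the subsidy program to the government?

Pre-subsidy: 444.5 - 5.5P = -318 + 7P gives P* = 61, Q* = 109.
With the rebate, buyers effectively pay Pb = Ps − 25, where Ps is the price sellers receive.
Demand in terms of Ps becomes Qd = 444.5 − 5.5(Ps − 25) = 582 - 5.5Ps. Setting this equal to supply: 582 - 5.5Ps = -318 + 7Ps, so Ps = 72.
Buyers pay Pb = 72 − 25 = 47; Q' = -318 + 7·72 = 186.
Government outlay = subsidy × quantity = 25 × 186 = 4650.

Government cost = 4650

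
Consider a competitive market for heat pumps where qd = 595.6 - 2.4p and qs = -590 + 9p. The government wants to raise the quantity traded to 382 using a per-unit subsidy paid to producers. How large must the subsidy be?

At q = 382, invert demand for the buyer price: pb = (595.6 − 382)/2.4 = 89; invert supply for the seller price: ps = (382 − (-590))/9 = 108.
The subsidy must fill the gap: s = ps − pb = 108 − 89 = 19.

Required subsidy s = 19 per unit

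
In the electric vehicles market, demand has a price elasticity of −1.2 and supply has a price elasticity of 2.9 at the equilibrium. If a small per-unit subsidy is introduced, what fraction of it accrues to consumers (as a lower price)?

For a small subsidy around the equilibrium, the benefit split depends on the relative slopes, which at a point are proportional to the elasticities.
Buyer share = εs/(εs + |εd|) = 2.9/(2.9 + 1.2) = 29/41; seller share = |εd|/(εs + |εd|) = 12/41.

Consumer share = 29/41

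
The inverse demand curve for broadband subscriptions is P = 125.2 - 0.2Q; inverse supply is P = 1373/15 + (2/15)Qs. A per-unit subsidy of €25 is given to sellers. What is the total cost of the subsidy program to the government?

Pre-subsidy: 125.2 - 0.2Q = 1373/15 + (2/15)Q gives Q* = 101 and P* = 105.
With the subsidy, sellers receive Ps = Pb + 25 for each unit, where Pb is the price buyers pay.
On the curves, Pb = 125.2 - 0.2Q and Ps = 1373/15 + (2/15)Q; the wedge Ps − Pb = 25 gives 1373/15 + (2/15)Q − (125.2 - 0.2Q) = 25, so Q' = 176.
Then Pb = 125.2 − 0.2·176 = 90 and Ps = 1373/15 + (2/15)·176 = 115.
Government outlay = subsidy × quantity = 25 × 176 = 4400.

Government cost = €4400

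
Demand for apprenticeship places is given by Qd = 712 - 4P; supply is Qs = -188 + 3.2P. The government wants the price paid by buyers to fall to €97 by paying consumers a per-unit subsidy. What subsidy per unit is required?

At a buyer price of 97, quantity demanded is 712 − 4·97 = 324.
Sellers supply 324 only when they receive Ps with -188 + 3.2·Ps = 324, i.e. Ps = 160.
s = Ps − Pb = 160 − 97 = 63.

Required subsidy s = €63 per unit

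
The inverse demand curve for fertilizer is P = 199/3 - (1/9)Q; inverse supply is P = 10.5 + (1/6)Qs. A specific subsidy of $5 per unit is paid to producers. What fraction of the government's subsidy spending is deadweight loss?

DWL / government spending = 3/73

Pre-subsidy: 199/3 - (1/9)Q = 10.5 + (1/6)Q gives Q* = 201 and P* = 44.
With the subsidy, sellers receive Ps = Pb + 5 for each unit, where Pb is the price buyers pay.
On the curves, Pb = 199/3 - (1/9)Q and Ps = 10.5 + (1/6)Q; the wedge Ps − Pb = 5 gives 10.5 + (1/6)Q − (199/3 - (1/9)Q) = 5, so Q' = 219.
Then Pb = 199/3 − (1/9)·219 = 42 and Ps = 10.5 + (1/6)·219 = 47.
ΔCS = ½(201 + 219)(44 − 42) = 420; ΔPS = ½(201 + 219)(47 − 44) = 630.
Government spending = 5 × 219 = 1095.
DWL = ½ × 5 × (219 − 201) = 45; fraction = 45 / 1095 = 3/73.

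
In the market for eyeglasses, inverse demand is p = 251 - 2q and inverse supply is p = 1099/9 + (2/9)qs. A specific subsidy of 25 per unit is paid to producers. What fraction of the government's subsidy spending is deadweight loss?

DWL / government spending = 45/554

Pre-subsidy: 251 - 2q = 1099/9 + (2/9)q gives q* = 58 and p* = 135.
With the subsidy, sellers receive ps = pb + 25 for each unit, where pb is the price buyers pay.
On the curves, pb = 251 - 2q and ps = 1099/9 + (2/9)q; the wedge ps − pb = 25 gives 1099/9 + (2/9)q − (251 - 2q) = 25, so q' = 69.25.
Then pb = 251 − 2·69.25 = 112.5 and ps = 1099/9 + (2/9)·69.25 = 137.5.
ΔCS = ½(58 + 69.25)(135 − 112.5) = 1431.5625; ΔPS = ½(58 + 69.25)(137.5 − 135) = 159.0625.
Government spending = 25 × 69.25 = 1731.25.
DWL = ½ × 25 × (69.25 − 58) = 140.625; fraction = 140.625 / 1731.25 = 45/554.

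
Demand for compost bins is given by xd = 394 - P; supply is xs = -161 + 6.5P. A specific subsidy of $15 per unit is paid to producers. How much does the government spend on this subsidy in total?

Pre-subsidy: 394 - P = -161 + 6.5P gives P* = 74, x* = 320.
With the subsidy, sellers receive Ps = Pb + 15 for each unit, where Pb is the price buyers pay.
Supply in terms of Pb becomes xs = -161 + 6.5(Pb + 15) = -63.5 + 6.5Pb. Setting this equal to demand: 394 - Pb = -63.5 + 6.5Pb, so Pb = 61.
Sellers receive Ps = 61 + 15 = 76; x' = 394 − 1·61 = 333.
Government outlay = subsidy × quantity = 15 × 333 = 4995.

Government cost = $4995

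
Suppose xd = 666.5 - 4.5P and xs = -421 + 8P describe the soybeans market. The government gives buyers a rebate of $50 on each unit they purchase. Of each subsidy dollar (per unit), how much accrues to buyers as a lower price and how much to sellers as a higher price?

Buyers gain $32 per unit; sellers gain $18 per unit

Pre-subsidy: 666.5 - 4.5P = -421 + 8P gives P* = 87, x* = 275.
With the rebate, buyers effectively pay Pb = Ps − 50, where Ps is the price sellers receive.
Demand in terms of Ps becomes xd = 666.5 − 4.5(Ps − 50) = 891.5 - 4.5Ps. Setting this equal to supply: 891.5 - 4.5Ps = -421 + 8Ps, so Ps = 105.
Buyers pay Pb = 105 − 50 = 55; x' = -421 + 8·105 = 419.
Buyers' price falls by P* − Pb = 87 − 55 = 32; sellers' price rises by Ps − P* = 105 − 87 = 18.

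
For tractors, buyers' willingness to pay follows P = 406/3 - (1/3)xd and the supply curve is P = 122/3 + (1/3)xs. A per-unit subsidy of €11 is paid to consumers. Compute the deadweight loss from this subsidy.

Deadweight loss = €90.75

Pre-subsidy: 406/3 - (1/3)x = 122/3 + (1/3)x gives x* = 142 and P* = 88.
With the rebate, buyers effectively pay Pb = Ps − 11, where Ps is the price sellers receive.
On the curves, Pb = 406/3 - (1/3)x and Ps = 122/3 + (1/3)x; the wedge Ps − Pb = 11 gives 122/3 + (1/3)x − (406/3 - (1/3)x) = 11, so x' = 158.5.
Then Pb = 406/3 − (1/3)·158.5 = 82.5 and Ps = 122/3 + (1/3)·158.5 = 93.5.
The subsidy expands output by 158.5 − 142 = 16.5 past the efficient level; on those units the gap between marginal cost and willingness to pay runs from 0 up to 11.
DWL = ½ × 11 × 16.5 = 90.75.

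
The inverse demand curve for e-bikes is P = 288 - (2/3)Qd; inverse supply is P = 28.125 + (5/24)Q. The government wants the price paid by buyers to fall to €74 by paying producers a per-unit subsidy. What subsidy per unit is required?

Required subsidy s = €21 per unit

At a buyer price of 74, quantity demanded is 432 − 1.5·74 = 321.
Sellers supply 321 only when they receive Ps = 28.125 + (5/24)·321 = 95.
s = Ps − Pb = 95 − 74 = 21.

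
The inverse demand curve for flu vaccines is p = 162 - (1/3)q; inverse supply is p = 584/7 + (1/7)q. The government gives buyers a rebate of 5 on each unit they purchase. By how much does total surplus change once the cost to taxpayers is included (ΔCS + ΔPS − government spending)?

Pre-subsidy: 162 - (1/3)q = 584/7 + (1/7)q gives q* = 165 and p* = 107.
With the rebate, buyers effectively pay pb = ps − 5, where ps is the price sellers receive.
On the curves, pb = 162 - (1/3)q and ps = 584/7 + (1/7)q; the wedge ps − pb = 5 gives 584/7 + (1/7)q − (162 - (1/3)q) = 5, so q' = 175.5.
Then pb = 162 − (1/3)·175.5 = 103.5 and ps = 584/7 + (1/7)·175.5 = 108.5.
ΔCS = ½(165 + 175.5)(107 − 103.5) = 595.875; ΔPS = ½(165 + 175.5)(108.5 − 107) = 255.375.
Government spending = 5 × 175.5 = 877.5.
Net change = 595.875 + 255.375 − 877.5 = -26.25. The loss equals the DWL triangle ½·5·10.5.

Net change in total surplus = -26.25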